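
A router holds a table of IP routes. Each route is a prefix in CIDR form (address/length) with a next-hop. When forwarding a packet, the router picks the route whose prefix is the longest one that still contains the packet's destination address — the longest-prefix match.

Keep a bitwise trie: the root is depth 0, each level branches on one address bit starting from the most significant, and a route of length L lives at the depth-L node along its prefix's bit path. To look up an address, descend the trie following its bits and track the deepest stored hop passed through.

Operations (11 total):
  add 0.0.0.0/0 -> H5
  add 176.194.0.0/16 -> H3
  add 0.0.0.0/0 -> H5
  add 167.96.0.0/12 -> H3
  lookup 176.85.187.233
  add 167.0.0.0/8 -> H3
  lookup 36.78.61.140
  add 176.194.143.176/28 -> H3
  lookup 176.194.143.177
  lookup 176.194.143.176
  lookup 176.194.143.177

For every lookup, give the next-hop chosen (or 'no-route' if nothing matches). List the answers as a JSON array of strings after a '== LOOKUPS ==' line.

Trace:
  + 0.0.0.0/0 (H5) depth=0
  + 176.194.0.0/16 (H3) depth=16
  + 0.0.0.0/0 (H5) depth=0
  + 167.96.0.0/12 (H3) depth=12
  ? 176.85.187.233  path d0:H5→d1:-→d2:-→d3:-→d4:-→d5:-→d6:-→d7:-→d8:-  best=H5
  + 167.0.0.0/8 (H3) depth=8
  ? 36.78.61.140  path d0:H5  best=H5
  + 176.194.143.176/28 (H3) depth=28
  ? 176.194.143.177  path d0:H5→d1:-→d2:-→d3:-→d4:-→d5:-→d6:-→d7:-→d8:-→d9:-→d10:-→d11:-→d12:-→d13:-→d14:-→d15:-→d16:H3→d17:-→d18:-→d19:-→d20:-→d21:-→d22:-→d23:-→d24:-→d25:-→d26:-→d27:-→d28:H3  best=H3
  ? 176.194.143.176  path d0:H5→d1:-→d2:-→d3:-→d4:-→d5:-→d6:-→d7:-→d8:-→d9:-→d10:-→d11:-→d12:-→d13:-→d14:-→d15:-→d16:H3→d17:-→d18:-→d19:-→d20:-→d21:-→d22:-→d23:-→d24:-→d25:-→d26:-→d27:-→d28:H3  best=H3
  ? 176.194.143.177  path d0:H5→d1:-→d2:-→d3:-→d4:-→d5:-→d6:-→d7:-→d8:-→d9:-→d10:-→d11:-→d12:-→d13:-→d14:-→d15:-→d16:H3→d17:-→d18:-→d19:-→d20:-→d21:-→d22:-→d23:-→d24:-→d25:-→d26:-→d27:-→d28:H3  best=H3

== LOOKUPS ==
["H5","H5","H3","H3","H3"]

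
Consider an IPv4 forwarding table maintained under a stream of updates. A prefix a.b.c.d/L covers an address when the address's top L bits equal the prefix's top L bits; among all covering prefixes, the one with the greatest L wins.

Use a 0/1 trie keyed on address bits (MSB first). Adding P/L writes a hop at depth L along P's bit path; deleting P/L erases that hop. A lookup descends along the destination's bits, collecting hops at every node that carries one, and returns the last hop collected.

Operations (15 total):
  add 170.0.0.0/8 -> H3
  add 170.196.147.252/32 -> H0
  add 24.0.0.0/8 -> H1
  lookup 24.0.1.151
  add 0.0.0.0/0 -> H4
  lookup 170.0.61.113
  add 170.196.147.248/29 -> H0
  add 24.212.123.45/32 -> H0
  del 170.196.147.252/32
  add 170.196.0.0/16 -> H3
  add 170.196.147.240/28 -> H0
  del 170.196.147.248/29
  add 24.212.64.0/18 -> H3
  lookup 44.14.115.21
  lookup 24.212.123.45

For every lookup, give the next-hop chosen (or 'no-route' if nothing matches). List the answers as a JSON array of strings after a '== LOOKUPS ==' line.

Process each operation:
  + 170.0.0.0/8 (H3) depth=8
  + 170.196.147.252/32 (H0) depth=32
  + 24.0.0.0/8 (H1) depth=8
  ? 24.0.1.151  path d0:-→d1:-→d2:-→d3:-→d4:-→d5:-→d6:-→d7:-→d8:H1  best=H1
  + 0.0.0.0/0 (H4) depth=0
  ? 170.0.61.113  path d0:H4→d1:-→d2:-→d3:-→d4:-→d5:-→d6:-→d7:-→d8:H3  best=H3
  + 170.196.147.248/29 (H0) depth=29
  + 24.212.123.45/32 (H0) depth=32
  del 170.196.147.252/32 (clear depth 32)
  + 170.196.0.0/16 (H3) depth=16
  + 170.196.147.240/28 (H0) depth=28
  del 170.196.147.248/29 (clear depth 29)
  + 24.212.64.0/18 (H3) depth=18
  ? 44.14.115.21  path d0:H4→d1:-→d2:-  best=H4
  ? 24.212.123.45  path d0:H4→d1:-→d2:-→d3:-→d4:-→d5:-→d6:-→d7:-→d8:H1→d9:-→d10:-→d11:-→d12:-→d13:-→d14:-→d15:-→d16:-→d17:-→d18:H3→d19:-→d20:-→d21:-→d22:-→d23:-→d24:-→d25:-→d26:-→d27:-→d28:-→d29:-→d30:-→d31:-→d32:H0  best=H0

== LOOKUPS ==
["H1","H3","H4","H0"]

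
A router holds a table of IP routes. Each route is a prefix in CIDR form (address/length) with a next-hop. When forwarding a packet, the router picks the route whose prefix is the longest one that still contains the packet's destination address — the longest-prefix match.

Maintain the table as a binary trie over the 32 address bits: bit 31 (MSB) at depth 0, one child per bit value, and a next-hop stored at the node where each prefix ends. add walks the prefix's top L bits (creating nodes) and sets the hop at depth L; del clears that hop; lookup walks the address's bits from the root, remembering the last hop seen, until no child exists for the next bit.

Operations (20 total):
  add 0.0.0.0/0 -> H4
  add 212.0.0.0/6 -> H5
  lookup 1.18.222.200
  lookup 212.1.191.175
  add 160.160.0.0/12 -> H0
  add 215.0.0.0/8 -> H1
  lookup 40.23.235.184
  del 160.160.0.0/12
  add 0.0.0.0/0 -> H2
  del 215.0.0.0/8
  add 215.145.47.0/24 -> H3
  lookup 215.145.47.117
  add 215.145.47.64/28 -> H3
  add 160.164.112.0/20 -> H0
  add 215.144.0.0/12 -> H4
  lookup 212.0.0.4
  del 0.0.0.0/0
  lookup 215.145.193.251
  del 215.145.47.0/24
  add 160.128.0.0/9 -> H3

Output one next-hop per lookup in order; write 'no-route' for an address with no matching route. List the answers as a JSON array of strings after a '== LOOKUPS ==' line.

Apply in order:
  add 0.0.0.0/0 -> H4 at depth 0
  add 212.0.0.0/6 -> H5 at depth 6
  lookup 1.18.222.200: bits ε walk d0:H4 -> H4
  lookup 212.1.191.175: bits 110101 walk d0:H4→d1:-→d2:-→d3:-→d4:-→d5:-→d6:H5 -> H5
  add 160.160.0.0/12 -> H0 at depth 12
  add 215.0.0.0/8 -> H1 at depth 8
  lookup 40.23.235.184: bits ε walk d0:H4 -> H4
  - 160.160.0.0/12 clear@12
  add 0.0.0.0/0 -> H2 at depth 0
  - 215.0.0.0/8 clear@8
  add 215.145.47.0/24 -> H3 at depth 24
  lookup 215.145.47.117: bits 110101111001000100101111 walk d0:H2→d1:-→d2:-→d3:-→d4:-→d5:-→d6:H5→d7:-→d8:-→d9:-→d10:-→d11:-→d12:-→d13:-→d14:-→d15:-→d16:-→d17:-→d18:-→d19:-→d20:-→d21:-→d22:-→d23:-→d24:H3 -> H3
  add 215.145.47.64/28 -> H3 at depth 28
  add 160.164.112.0/20 -> H0 at depth 20
  add 215.144.0.0/12 -> H4 at depth 12
  lookup 212.0.0.4: bits 110101 walk d0:H2→d1:-→d2:-→d3:-→d4:-→d5:-→d6:H5 -> H5
  - 0.0.0.0/0 clear@0
  lookup 215.145.193.251: bits 1101011110010001 walk d0:-→d1:-→d2:-→d3:-→d4:-→d5:-→d6:H5→d7:-→d8:-→d9:-→d10:-→d11:-→d12:H4→d13:-→d14:-→d15:-→d16:- -> H4
  - 215.145.47.0/24 clear@24
  add 160.128.0.0/9 -> H3 at depth 9

== LOOKUPS ==
["H4","H5","H4","H3","H5","H4"]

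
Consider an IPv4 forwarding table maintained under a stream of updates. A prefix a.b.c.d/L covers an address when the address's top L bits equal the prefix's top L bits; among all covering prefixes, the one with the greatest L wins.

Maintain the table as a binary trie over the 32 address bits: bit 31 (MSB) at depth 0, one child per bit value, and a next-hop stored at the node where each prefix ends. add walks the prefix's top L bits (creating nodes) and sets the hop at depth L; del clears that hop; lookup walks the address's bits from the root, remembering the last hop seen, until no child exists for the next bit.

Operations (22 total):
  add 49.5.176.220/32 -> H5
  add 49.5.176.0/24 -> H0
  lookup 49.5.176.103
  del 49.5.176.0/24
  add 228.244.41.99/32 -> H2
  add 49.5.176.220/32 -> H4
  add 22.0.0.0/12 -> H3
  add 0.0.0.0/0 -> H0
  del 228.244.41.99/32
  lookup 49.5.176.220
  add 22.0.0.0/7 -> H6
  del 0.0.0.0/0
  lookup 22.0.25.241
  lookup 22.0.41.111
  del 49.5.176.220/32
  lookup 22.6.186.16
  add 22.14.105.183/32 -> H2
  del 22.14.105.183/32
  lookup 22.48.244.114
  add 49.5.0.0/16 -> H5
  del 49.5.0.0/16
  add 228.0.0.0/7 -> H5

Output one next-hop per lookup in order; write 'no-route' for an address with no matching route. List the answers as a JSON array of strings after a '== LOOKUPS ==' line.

Apply in order:
  + 49.5.176.220/32 (H5) depth=32
  + 49.5.176.0/24 (H0) depth=24
  Q 49.5.176.103: descend 001100010000010110110000 ; hops seen [H0] ; pick H0
  - 49.5.176.0/24 clear@24
  + 228.244.41.99/32 (H2) depth=32
  + 49.5.176.220/32 (H4) depth=32
  + 22.0.0.0/12 (H3) depth=12
  + 0.0.0.0/0 (H0) depth=0
  - 228.244.41.99/32 clear@32
  Q 49.5.176.220: descend 00110001000001011011000011011100 ; hops seen [H0,H4] ; pick H4
  + 22.0.0.0/7 (H6) depth=7
  - 0.0.0.0/0 clear@0
  Q 22.0.25.241: descend 000101100000 ; hops seen [H6,H3] ; pick H3
  Q 22.0.41.111: descend 000101100000 ; hops seen [H6,H3] ; pick H3
  - 49.5.176.220/32 clear@32
  Q 22.6.186.16: descend 000101100000 ; hops seen [H6,H3] ; pick H3
  + 22.14.105.183/32 (H2) depth=32
  - 22.14.105.183/32 clear@32
  Q 22.48.244.114: descend 0001011000 ; hops seen [H6] ; pick H6
  + 49.5.0.0/16 (H5) depth=16
  - 49.5.0.0/16 clear@16
  + 228.0.0.0/7 (H5) depth=7

== LOOKUPS ==
["H0","H4","H3","H3","H3","H6"]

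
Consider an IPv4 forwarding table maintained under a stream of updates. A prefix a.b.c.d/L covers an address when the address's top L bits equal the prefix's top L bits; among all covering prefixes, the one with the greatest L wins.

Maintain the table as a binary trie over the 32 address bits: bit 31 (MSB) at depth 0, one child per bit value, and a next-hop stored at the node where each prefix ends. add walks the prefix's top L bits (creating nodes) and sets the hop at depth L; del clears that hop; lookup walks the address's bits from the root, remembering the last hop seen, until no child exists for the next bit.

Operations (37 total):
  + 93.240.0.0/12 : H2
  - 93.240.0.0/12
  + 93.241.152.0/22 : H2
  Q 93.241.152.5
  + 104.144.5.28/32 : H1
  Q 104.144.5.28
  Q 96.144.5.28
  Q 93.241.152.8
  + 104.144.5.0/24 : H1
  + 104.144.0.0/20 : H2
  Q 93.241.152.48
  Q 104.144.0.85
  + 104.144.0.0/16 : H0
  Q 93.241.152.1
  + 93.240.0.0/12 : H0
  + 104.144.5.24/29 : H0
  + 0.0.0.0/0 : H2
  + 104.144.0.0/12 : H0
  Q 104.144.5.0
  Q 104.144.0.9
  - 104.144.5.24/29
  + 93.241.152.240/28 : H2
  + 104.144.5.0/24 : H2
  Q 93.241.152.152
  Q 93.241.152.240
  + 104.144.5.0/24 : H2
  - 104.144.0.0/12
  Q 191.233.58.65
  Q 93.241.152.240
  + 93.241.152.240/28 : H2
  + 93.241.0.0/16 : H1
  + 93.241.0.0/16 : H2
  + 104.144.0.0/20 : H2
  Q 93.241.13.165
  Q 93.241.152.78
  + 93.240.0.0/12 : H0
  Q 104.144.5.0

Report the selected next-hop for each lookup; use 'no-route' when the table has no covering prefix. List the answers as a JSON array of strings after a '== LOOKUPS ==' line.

Trace:
  add 93.240.0.0/12 -> H2 at depth 12
  - 93.240.0.0/12 clear@12
  add 93.241.152.0/22 -> H2 at depth 22
  lookup 93.241.152.5: bits 0101110111110001100110 walk d0:-→d1:-→d2:-→d3:-→d4:-→d5:-→d6:-→d7:-→d8:-→d9:-→d10:-→d11:-→d12:-→d13:-→d14:-→d15:-→d16:-→d17:-→d18:-→d19:-→d20:-→d21:-→d22:H2 -> H2
  add 104.144.5.28/32 -> H1 at depth 32
  lookup 104.144.5.28: bits 01101000100100000000010100011100 walk d0:-→d1:-→d2:-→d3:-→d4:-→d5:-→d6:-→d7:-→d8:-→d9:-→d10:-→d11:-→d12:-→d13:-→d14:-→d15:-→d16:-→d17:-→d18:-→d19:-→d20:-→d21:-→d22:-→d23:-→d24:-→d25:-→d26:-→d27:-→d28:-→d29:-→d30:-→d31:-→d32:H1 -> H1
  lookup 96.144.5.28: bits 0110 walk d0:-→d1:-→d2:-→d3:-→d4:- -> no-route
  lookup 93.241.152.8: bits 0101110111110001100110 walk d0:-→d1:-→d2:-→d3:-→d4:-→d5:-→d6:-→d7:-→d8:-→d9:-→d10:-→d11:-→d12:-→d13:-→d14:-→d15:-→d16:-→d17:-→d18:-→d19:-→d20:-→d21:-→d22:H2 -> H2
  add 104.144.5.0/24 -> H1 at depth 24
  add 104.144.0.0/20 -> H2 at depth 20
  lookup 93.241.152.48: bits 0101110111110001100110 walk d0:-→d1:-→d2:-→d3:-→d4:-→d5:-→d6:-→d7:-→d8:-→d9:-→d10:-→d11:-→d12:-→d13:-→d14:-→d15:-→d16:-→d17:-→d18:-→d19:-→d20:-→d21:-→d22:H2 -> H2
  lookup 104.144.0.85: bits 011010001001000000000 walk d0:-→d1:-→d2:-→d3:-→d4:-→d5:-→d6:-→d7:-→d8:-→d9:-→d10:-→d11:-→d12:-→d13:-→d14:-→d15:-→d16:-→d17:-→d18:-→d19:-→d20:H2→d21:- -> H2
  add 104.144.0.0/16 -> H0 at depth 16
  lookup 93.241.152.1: bits 0101110111110001100110 walk d0:-→d1:-→d2:-→d3:-→d4:-→d5:-→d6:-→d7:-→d8:-→d9:-→d10:-→d11:-→d12:-→d13:-→d14:-→d15:-→d16:-→d17:-→d18:-→d19:-→d20:-→d21:-→d22:H2 -> H2
  add 93.240.0.0/12 -> H0 at depth 12
  add 104.144.5.24/29 -> H0 at depth 29
  add 0.0.0.0/0 -> H2 at depth 0
  add 104.144.0.0/12 -> H0 at depth 12
  lookup 104.144.5.0: bits 011010001001000000000101000 walk d0:H2→d1:-→d2:-→d3:-→d4:-→d5:-→d6:-→d7:-→d8:-→d9:-→d10:-→d11:-→d12:H0→d13:-→d14:-→d15:-→d16:H0→d17:-→d18:-→d19:-→d20:H2→d21:-→d22:-→d23:-→d24:H1→d25:-→d26:-→d27:- -> H1
  lookup 104.144.0.9: bits 011010001001000000000 walk d0:H2→d1:-→d2:-→d3:-→d4:-→d5:-→d6:-→d7:-→d8:-→d9:-→d10:-→d11:-→d12:H0→d13:-→d14:-→d15:-→d16:H0→d17:-→d18:-→d19:-→d20:H2→d21:- -> H2
  - 104.144.5.24/29 clear@29
  add 93.241.152.240/28 -> H2 at depth 28
  add 104.144.5.0/24 -> H2 at depth 24
  lookup 93.241.152.152: bits 0101110111110001100110001 walk d0:H2→d1:-→d2:-→d3:-→d4:-→d5:-→d6:-→d7:-→d8:-→d9:-→d10:-→d11:-→d12:H0→d13:-→d14:-→d15:-→d16:-→d17:-→d18:-→d19:-→d20:-→d21:-→d22:H2→d23:-→d24:-→d25:- -> H2
  lookup 93.241.152.240: bits 0101110111110001100110001111 walk d0:H2→d1:-→d2:-→d3:-→d4:-→d5:-→d6:-→d7:-→d8:-→d9:-→d10:-→d11:-→d12:H0→d13:-→d14:-→d15:-→d16:-→d17:-→d18:-→d19:-→d20:-→d21:-→d22:H2→d23:-→d24:-→d25:-→d26:-→d27:-→d28:H2 -> H2
  add 104.144.5.0/24 -> H2 at depth 24
  - 104.144.0.0/12 clear@12
  lookup 191.233.58.65: bits ε walk d0:H2 -> H2
  lookup 93.241.152.240: bits 0101110111110001100110001111 walk d0:H2→d1:-→d2:-→d3:-→d4:-→d5:-→d6:-→d7:-→d8:-→d9:-→d10:-→d11:-→d12:H0→d13:-→d14:-→d15:-→d16:-→d17:-→d18:-→d19:-→d20:-→d21:-→d22:H2→d23:-→d24:-→d25:-→d26:-→d27:-→d28:H2 -> H2
  add 93.241.152.240/28 -> H2 at depth 28
  add 93.241.0.0/16 -> H1 at depth 16
  add 93.241.0.0/16 -> H2 at depth 16
  add 104.144.0.0/20 -> H2 at depth 20
  lookup 93.241.13.165: bits 0101110111110001 walk d0:H2→d1:-→d2:-→d3:-→d4:-→d5:-→d6:-→d7:-→d8:-→d9:-→d10:-→d11:-→d12:H0→d13:-→d14:-→d15:-→d16:H2 -> H2
  lookup 93.241.152.78: bits 010111011111000110011000 walk d0:H2→d1:-→d2:-→d3:-→d4:-→d5:-→d6:-→d7:-→d8:-→d9:-→d10:-→d11:-→d12:H0→d13:-→d14:-→d15:-→d16:H2→d17:-→d18:-→d19:-→d20:-→d21:-→d22:H2→d23:-→d24:- -> H2
  add 93.240.0.0/12 -> H0 at depth 12
  lookup 104.144.5.0: bits 011010001001000000000101000 walk d0:H2→d1:-→d2:-→d3:-→d4:-→d5:-→d6:-→d7:-→d8:-→d9:-→d10:-→d11:-→d12:-→d13:-→d14:-→d15:-→d16:H0→d17:-→d18:-→d19:-→d20:H2→d21:-→d22:-→d23:-→d24:H2→d25:-→d26:-→d27:- -> H2

== LOOKUPS ==
["H2","H1","no-route","H2","H2","H2","H2","H1","H2","H2","H2","H2","H2","H2","H2","H2"]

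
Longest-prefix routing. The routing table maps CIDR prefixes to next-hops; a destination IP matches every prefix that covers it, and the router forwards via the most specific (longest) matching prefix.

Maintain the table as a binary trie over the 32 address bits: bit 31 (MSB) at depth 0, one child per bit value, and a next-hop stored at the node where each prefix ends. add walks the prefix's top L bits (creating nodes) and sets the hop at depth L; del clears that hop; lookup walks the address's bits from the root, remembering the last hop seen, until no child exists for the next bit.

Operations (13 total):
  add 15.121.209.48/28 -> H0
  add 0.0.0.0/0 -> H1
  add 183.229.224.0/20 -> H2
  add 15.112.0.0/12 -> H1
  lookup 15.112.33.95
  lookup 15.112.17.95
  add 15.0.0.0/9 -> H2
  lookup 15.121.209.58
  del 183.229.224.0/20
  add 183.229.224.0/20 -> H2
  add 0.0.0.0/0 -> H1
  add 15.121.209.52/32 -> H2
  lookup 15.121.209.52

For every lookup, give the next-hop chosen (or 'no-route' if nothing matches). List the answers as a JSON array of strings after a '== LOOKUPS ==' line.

Trace:
  + 15.121.209.48/28 (H0) depth=28
  + 0.0.0.0/0 (H1) depth=0
  + 183.229.224.0/20 (H2) depth=20
  + 15.112.0.0/12 (H1) depth=12
  lookup 15.112.33.95: bits 000011110111 walk d0:H1→d1:-→d2:-→d3:-→d4:-→d5:-→d6:-→d7:-→d8:-→d9:-→d10:-→d11:-→d12:H1 -> H1
  lookup 15.112.17.95: bits 000011110111 walk d0:H1→d1:-→d2:-→d3:-→d4:-→d5:-→d6:-→d7:-→d8:-→d9:-→d10:-→d11:-→d12:H1 -> H1
  + 15.0.0.0/9 (H2) depth=9
  lookup 15.121.209.58: bits 0000111101111001110100010011 walk d0:H1→d1:-→d2:-→d3:-→d4:-→d5:-→d6:-→d7:-→d8:-→d9:H2→d10:-→d11:-→d12:H1→d13:-→d14:-→d15:-→d16:-→d17:-→d18:-→d19:-→d20:-→d21:-→d22:-→d23:-→d24:-→d25:-→d26:-→d27:-→d28:H0 -> H0
  del 183.229.224.0/20 (clear depth 20)
  + 183.229.224.0/20 (H2) depth=20
  + 0.0.0.0/0 (H1) depth=0
  + 15.121.209.52/32 (H2) depth=32
  lookup 15.121.209.52: bits 00001111011110011101000100110100 walk d0:H1→d1:-→d2:-→d3:-→d4:-→d5:-→d6:-→d7:-→d8:-→d9:H2→d10:-→d11:-→d12:H1→d13:-→d14:-→d15:-→d16:-→d17:-→d18:-→d19:-→d20:-→d21:-→d22:-→d23:-→d24:-→d25:-→d26:-→d27:-→d28:H0→d29:-→d30:-→d31:-→d32:H2 -> H2

== LOOKUPS ==
["H1","H1","H0","H2"]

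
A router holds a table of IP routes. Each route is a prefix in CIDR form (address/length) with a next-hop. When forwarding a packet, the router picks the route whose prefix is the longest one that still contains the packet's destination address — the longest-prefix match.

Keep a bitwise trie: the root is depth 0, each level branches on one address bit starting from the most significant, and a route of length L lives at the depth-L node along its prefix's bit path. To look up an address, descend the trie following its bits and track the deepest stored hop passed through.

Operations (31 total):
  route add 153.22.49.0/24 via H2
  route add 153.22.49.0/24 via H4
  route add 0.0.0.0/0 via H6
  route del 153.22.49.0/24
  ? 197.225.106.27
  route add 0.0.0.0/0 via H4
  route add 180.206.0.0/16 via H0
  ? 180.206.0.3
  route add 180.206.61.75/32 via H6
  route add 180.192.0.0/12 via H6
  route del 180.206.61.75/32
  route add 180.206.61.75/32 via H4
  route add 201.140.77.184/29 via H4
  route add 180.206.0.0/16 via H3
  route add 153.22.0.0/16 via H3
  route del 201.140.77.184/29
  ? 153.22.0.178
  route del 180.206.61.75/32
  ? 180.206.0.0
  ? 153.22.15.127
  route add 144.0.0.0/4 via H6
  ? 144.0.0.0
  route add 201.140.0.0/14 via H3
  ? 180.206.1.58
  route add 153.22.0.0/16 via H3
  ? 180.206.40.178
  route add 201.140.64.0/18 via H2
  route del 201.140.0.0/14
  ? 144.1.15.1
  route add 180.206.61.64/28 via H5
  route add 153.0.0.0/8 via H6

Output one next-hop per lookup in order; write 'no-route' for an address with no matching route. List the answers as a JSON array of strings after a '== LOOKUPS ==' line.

Apply in order:
  + 153.22.49.0/24 (H2) depth=24
  + 153.22.49.0/24 (H4) depth=24
  + 0.0.0.0/0 (H6) depth=0
  del 153.22.49.0/24 (clear depth 24)
  Q 197.225.106.27: descend 1 ; hops seen [H6] ; pick H6
  + 0.0.0.0/0 (H4) depth=0
  + 180.206.0.0/16 (H0) depth=16
  Q 180.206.0.3: descend 1011010011001110 ; hops seen [H4,H0] ; pick H0
  + 180.206.61.75/32 (H6) depth=32
  + 180.192.0.0/12 (H6) depth=12
  del 180.206.61.75/32 (clear depth 32)
  + 180.206.61.75/32 (H4) depth=32
  + 201.140.77.184/29 (H4) depth=29
  + 180.206.0.0/16 (H3) depth=16
  + 153.22.0.0/16 (H3) depth=16
  del 201.140.77.184/29 (clear depth 29)
  Q 153.22.0.178: descend 100110010001011000 ; hops seen [H4,H3] ; pick H3
  del 180.206.61.75/32 (clear depth 32)
  Q 180.206.0.0: descend 101101001100111000 ; hops seen [H4,H6,H3] ; pick H3
  Q 153.22.15.127: descend 100110010001011000 ; hops seen [H4,H3] ; pick H3
  + 144.0.0.0/4 (H6) depth=4
  Q 144.0.0.0: descend 1001 ; hops seen [H4,H6] ; pick H6
  + 201.140.0.0/14 (H3) depth=14
  Q 180.206.1.58: descend 101101001100111000 ; hops seen [H4,H6,H3] ; pick H3
  + 153.22.0.0/16 (H3) depth=16
  Q 180.206.40.178: descend 1011010011001110001 ; hops seen [H4,H6,H3] ; pick H3
  + 201.140.64.0/18 (H2) depth=18
  del 201.140.0.0/14 (clear depth 14)
  Q 144.1.15.1: descend 1001 ; hops seen [H4,H6] ; pick H6
  + 180.206.61.64/28 (H5) depth=28
  + 153.0.0.0/8 (H6) depth=8

== LOOKUPS ==
["H6","H0","H3","H3","H3","H6","H3","H3","H6"]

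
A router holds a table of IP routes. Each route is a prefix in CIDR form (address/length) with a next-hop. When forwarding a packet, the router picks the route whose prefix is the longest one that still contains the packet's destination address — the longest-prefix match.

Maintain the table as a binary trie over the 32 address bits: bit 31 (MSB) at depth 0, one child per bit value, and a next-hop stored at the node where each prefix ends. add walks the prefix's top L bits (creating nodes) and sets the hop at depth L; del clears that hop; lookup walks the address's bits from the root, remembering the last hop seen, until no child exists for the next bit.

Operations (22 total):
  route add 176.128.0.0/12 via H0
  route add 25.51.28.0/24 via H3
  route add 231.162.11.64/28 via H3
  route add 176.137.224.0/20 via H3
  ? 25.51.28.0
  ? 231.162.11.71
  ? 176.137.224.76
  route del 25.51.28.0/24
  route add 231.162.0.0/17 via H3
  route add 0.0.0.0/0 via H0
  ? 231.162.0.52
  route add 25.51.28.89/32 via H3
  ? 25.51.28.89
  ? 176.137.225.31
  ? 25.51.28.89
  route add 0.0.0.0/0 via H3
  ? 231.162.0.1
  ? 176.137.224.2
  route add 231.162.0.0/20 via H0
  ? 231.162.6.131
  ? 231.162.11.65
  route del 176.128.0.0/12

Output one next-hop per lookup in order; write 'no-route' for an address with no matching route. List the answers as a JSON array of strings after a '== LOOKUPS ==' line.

Apply in order:
  + 176.128.0.0/12 (H0) depth=12
  + 25.51.28.0/24 (H3) depth=24
  + 231.162.11.64/28 (H3) depth=28
  + 176.137.224.0/20 (H3) depth=20
  Q 25.51.28.0: descend 000110010011001100011100 ; hops seen [H3] ; pick H3
  Q 231.162.11.71: descend 1110011110100010000010110100 ; hops seen [H3] ; pick H3
  Q 176.137.224.76: descend 10110000100010011110 ; hops seen [H0,H3] ; pick H3
  - 25.51.28.0/24 clear@24
  + 231.162.0.0/17 (H3) depth=17
  + 0.0.0.0/0 (H0) depth=0
  Q 231.162.0.52: descend 11100111101000100000 ; hops seen [H0,H3] ; pick H3
  + 25.51.28.89/32 (H3) depth=32
  Q 25.51.28.89: descend 00011001001100110001110001011001 ; hops seen [H0,H3] ; pick H3
  Q 176.137.225.31: descend 10110000100010011110 ; hops seen [H0,H0,H3] ; pick H3
  Q 25.51.28.89: descend 00011001001100110001110001011001 ; hops seen [H0,H3] ; pick H3
  + 0.0.0.0/0 (H3) depth=0
  Q 231.162.0.1: descend 11100111101000100000 ; hops seen [H3,H3] ; pick H3
  Q 176.137.224.2: descend 10110000100010011110 ; hops seen [H3,H0,H3] ; pick H3
  + 231.162.0.0/20 (H0) depth=20
  Q 231.162.6.131: descend 11100111101000100000 ; hops seen [H3,H3,H0] ; pick H0
  Q 231.162.11.65: descend 1110011110100010000010110100 ; hops seen [H3,H3,H0,H3] ; pick H3
  - 176.128.0.0/12 clear@12

== LOOKUPS ==
["H3","H3","H3","H3","H3","H3","H3","H3","H3","H0","H3"]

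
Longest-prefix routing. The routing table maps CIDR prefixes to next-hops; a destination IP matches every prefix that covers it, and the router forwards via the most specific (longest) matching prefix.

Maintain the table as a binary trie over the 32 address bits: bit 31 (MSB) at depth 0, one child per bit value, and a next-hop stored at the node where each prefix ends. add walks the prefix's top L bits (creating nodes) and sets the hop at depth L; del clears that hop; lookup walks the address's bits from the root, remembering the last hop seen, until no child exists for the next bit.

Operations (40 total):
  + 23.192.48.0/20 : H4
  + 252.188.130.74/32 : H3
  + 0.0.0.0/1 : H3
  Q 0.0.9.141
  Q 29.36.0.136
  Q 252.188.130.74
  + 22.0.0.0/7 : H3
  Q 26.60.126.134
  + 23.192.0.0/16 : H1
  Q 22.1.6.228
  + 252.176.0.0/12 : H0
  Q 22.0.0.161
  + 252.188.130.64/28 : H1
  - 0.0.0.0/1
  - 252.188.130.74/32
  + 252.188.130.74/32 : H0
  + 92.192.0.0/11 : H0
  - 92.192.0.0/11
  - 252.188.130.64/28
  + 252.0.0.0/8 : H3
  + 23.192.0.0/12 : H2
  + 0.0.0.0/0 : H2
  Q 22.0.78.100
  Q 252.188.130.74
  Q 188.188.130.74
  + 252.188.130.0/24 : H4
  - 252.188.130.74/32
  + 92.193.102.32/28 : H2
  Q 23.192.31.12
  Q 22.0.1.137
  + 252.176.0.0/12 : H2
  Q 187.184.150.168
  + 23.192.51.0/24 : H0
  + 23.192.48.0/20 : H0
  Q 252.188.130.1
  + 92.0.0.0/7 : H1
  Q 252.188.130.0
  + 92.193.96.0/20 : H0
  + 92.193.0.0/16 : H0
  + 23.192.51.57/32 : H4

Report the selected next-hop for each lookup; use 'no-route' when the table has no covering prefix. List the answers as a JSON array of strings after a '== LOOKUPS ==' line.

Apply in order:
  add 23.192.48.0/20 -> H4 at depth 20
  add 252.188.130.74/32 -> H3 at depth 32
  add 0.0.0.0/1 -> H3 at depth 1
  Q 0.0.9.141: descend 000 ; hops seen [H3] ; pick H3
  Q 29.36.0.136: descend 0001 ; hops seen [H3] ; pick H3
  Q 252.188.130.74: descend 11111100101111001000001001001010 ; hops seen [H3] ; pick H3
  add 22.0.0.0/7 -> H3 at depth 7
  Q 26.60.126.134: descend 0001 ; hops seen [H3] ; pick H3
  add 23.192.0.0/16 -> H1 at depth 16
  Q 22.1.6.228: descend 0001011 ; hops seen [H3,H3] ; pick H3
  add 252.176.0.0/12 -> H0 at depth 12
  Q 22.0.0.161: descend 0001011 ; hops seen [H3,H3] ; pick H3
  add 252.188.130.64/28 -> H1 at depth 28
  - 0.0.0.0/1 clear@1
  - 252.188.130.74/32 clear@32
  add 252.188.130.74/32 -> H0 at depth 32
  add 92.192.0.0/11 -> H0 at depth 11
  - 92.192.0.0/11 clear@11
  - 252.188.130.64/28 clear@28
  add 252.0.0.0/8 -> H3 at depth 8
  add 23.192.0.0/12 -> H2 at depth 12
  add 0.0.0.0/0 -> H2 at depth 0
  Q 22.0.78.100: descend 0001011 ; hops seen [H2,H3] ; pick H3
  Q 252.188.130.74: descend 11111100101111001000001001001010 ; hops seen [H2,H3,H0,H0] ; pick H0
  Q 188.188.130.74: descend 1 ; hops seen [H2] ; pick H2
  add 252.188.130.0/24 -> H4 at depth 24
  - 252.188.130.74/32 clear@32
  add 92.193.102.32/28 -> H2 at depth 28
  Q 23.192.31.12: descend 000101111100000000 ; hops seen [H2,H3,H2,H1] ; pick H1
  Q 22.0.1.137: descend 0001011 ; hops seen [H2,H3] ; pick H3
  add 252.176.0.0/12 -> H2 at depth 12
  Q 187.184.150.168: descend 1 ; hops seen [H2] ; pick H2
  add 23.192.51.0/24 -> H0 at depth 24
  add 23.192.48.0/20 -> H0 at depth 20
  Q 252.188.130.1: descend 1111110010111100100000100 ; hops seen [H2,H3,H2,H4] ; pick H4
  add 92.0.0.0/7 -> H1 at depth 7
  Q 252.188.130.0: descend 1111110010111100100000100 ; hops seen [H2,H3,H2,H4] ; pick H4
  add 92.193.96.0/20 -> H0 at depth 20
  add 92.193.0.0/16 -> H0 at depth 16
  add 23.192.51.57/32 -> H4 at depth 32

== LOOKUPS ==
["H3","H3","H3","H3","H3","H3","H3","H0","H2","H1","H3","H2","H4","H4"]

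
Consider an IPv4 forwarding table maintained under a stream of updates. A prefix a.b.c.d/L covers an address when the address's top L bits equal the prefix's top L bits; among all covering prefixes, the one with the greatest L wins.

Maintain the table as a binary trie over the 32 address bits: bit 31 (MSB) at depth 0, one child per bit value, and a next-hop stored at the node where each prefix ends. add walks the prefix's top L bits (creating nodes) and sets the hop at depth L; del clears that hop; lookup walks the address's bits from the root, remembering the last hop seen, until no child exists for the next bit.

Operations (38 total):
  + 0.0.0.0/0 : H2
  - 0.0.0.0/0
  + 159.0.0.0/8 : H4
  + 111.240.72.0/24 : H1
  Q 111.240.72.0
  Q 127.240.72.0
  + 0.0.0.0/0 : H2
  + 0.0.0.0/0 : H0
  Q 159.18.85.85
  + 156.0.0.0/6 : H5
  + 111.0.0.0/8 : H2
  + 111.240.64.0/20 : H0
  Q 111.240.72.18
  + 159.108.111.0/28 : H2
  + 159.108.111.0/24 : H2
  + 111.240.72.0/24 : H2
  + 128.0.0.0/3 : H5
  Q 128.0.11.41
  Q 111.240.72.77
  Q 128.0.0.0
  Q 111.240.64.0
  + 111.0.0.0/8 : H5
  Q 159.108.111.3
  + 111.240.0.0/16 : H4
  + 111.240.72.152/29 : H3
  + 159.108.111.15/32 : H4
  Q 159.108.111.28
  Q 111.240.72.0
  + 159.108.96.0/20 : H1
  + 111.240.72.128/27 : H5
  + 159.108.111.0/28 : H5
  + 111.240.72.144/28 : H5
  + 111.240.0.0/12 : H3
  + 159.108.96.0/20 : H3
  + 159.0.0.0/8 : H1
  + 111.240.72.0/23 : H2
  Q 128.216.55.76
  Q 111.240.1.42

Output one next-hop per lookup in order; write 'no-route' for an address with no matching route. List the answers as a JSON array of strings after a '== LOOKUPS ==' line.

Trace:
  add 0.0.0.0/0 -> H2 at depth 0
  del 0.0.0.0/0 (clear depth 0)
  add 159.0.0.0/8 -> H4 at depth 8
  add 111.240.72.0/24 -> H1 at depth 24
  lookup 111.240.72.0: bits 011011111111000001001000 walk d0:-→d1:-→d2:-→d3:-→d4:-→d5:-→d6:-→d7:-→d8:-→d9:-→d10:-→d11:-→d12:-→d13:-→d14:-→d15:-→d16:-→d17:-→d18:-→d19:-→d20:-→d21:-→d22:-→d23:-→d24:H1 -> H1
  lookup 127.240.72.0: bits 011 walk d0:-→d1:-→d2:-→d3:- -> no-route
  add 0.0.0.0/0 -> H2 at depth 0
  add 0.0.0.0/0 -> H0 at depth 0
  lookup 159.18.85.85: bits 10011111 walk d0:H0→d1:-→d2:-→d3:-→d4:-→d5:-→d6:-→d7:-→d8:H4 -> H4
  add 156.0.0.0/6 -> H5 at depth 6
  add 111.0.0.0/8 -> H2 at depth 8
  add 111.240.64.0/20 -> H0 at depth 20
  lookup 111.240.72.18: bits 011011111111000001001000 walk d0:H0→d1:-→d2:-→d3:-→d4:-→d5:-→d6:-→d7:-→d8:H2→d9:-→d10:-→d11:-→d12:-→d13:-→d14:-→d15:-→d16:-→d17:-→d18:-→d19:-→d20:H0→d21:-→d22:-→d23:-→d24:H1 -> H1
  add 159.108.111.0/28 -> H2 at depth 28
  add 159.108.111.0/24 -> H2 at depth 24
  add 111.240.72.0/24 -> H2 at depth 24
  add 128.0.0.0/3 -> H5 at depth 3
  lookup 128.0.11.41: bits 100 walk d0:H0→d1:-→d2:-→d3:H5 -> H5
  lookup 111.240.72.77: bits 011011111111000001001000 walk d0:H0→d1:-→d2:-→d3:-→d4:-→d5:-→d6:-→d7:-→d8:H2→d9:-→d10:-→d11:-→d12:-→d13:-→d14:-→d15:-→d16:-→d17:-→d18:-→d19:-→d20:H0→d21:-→d22:-→d23:-→d24:H2 -> H2
  lookup 128.0.0.0: bits 100 walk d0:H0→d1:-→d2:-→d3:H5 -> H5
  lookup 111.240.64.0: bits 01101111111100000100 walk d0:H0→d1:-→d2:-→d3:-→d4:-→d5:-→d6:-→d7:-→d8:H2→d9:-→d10:-→d11:-→d12:-→d13:-→d14:-→d15:-→d16:-→d17:-→d18:-→d19:-→d20:H0 -> H0
  add 111.0.0.0/8 -> H5 at depth 8
  lookup 159.108.111.3: bits 1001111101101100011011110000 walk d0:H0→d1:-→d2:-→d3:H5→d4:-→d5:-→d6:H5→d7:-→d8:H4→d9:-→d10:-→d11:-→d12:-→d13:-→d14:-→d15:-→d16:-→d17:-→d18:-→d19:-→d20:-→d21:-→d22:-→d23:-→d24:H2→d25:-→d26:-→d27:-→d28:H2 -> H2
  add 111.240.0.0/16 -> H4 at depth 16
  add 111.240.72.152/29 -> H3 at depth 29
  add 159.108.111.15/32 -> H4 at depth 32
  lookup 159.108.111.28: bits 100111110110110001101111000 walk d0:H0→d1:-→d2:-→d3:H5→d4:-→d5:-→d6:H5→d7:-→d8:H4→d9:-→d10:-→d11:-→d12:-→d13:-→d14:-→d15:-→d16:-→d17:-→d18:-→d19:-→d20:-→d21:-→d22:-→d23:-→d24:H2→d25:-→d26:-→d27:- -> H2
  lookup 111.240.72.0: bits 011011111111000001001000 walk d0:H0→d1:-→d2:-→d3:-→d4:-→d5:-→d6:-→d7:-→d8:H5→d9:-→d10:-→d11:-→d12:-→d13:-→d14:-→d15:-→d16:H4→d17:-→d18:-→d19:-→d20:H0→d21:-→d22:-→d23:-→d24:H2 -> H2
  add 159.108.96.0/20 -> H1 at depth 20
  add 111.240.72.128/27 -> H5 at depth 27
  add 159.108.111.0/28 -> H5 at depth 28
  add 111.240.72.144/28 -> H5 at depth 28
  add 111.240.0.0/12 -> H3 at depth 12
  add 159.108.96.0/20 -> H3 at depth 20
  add 159.0.0.0/8 -> H1 at depth 8
  add 111.240.72.0/23 -> H2 at depth 23
  lookup 128.216.55.76: bits 100 walk d0:H0→d1:-→d2:-→d3:H5 -> H5
  lookup 111.240.1.42: bits 01101111111100000 walk d0:H0→d1:-→d2:-→d3:-→d4:-→d5:-→d6:-→d7:-→d8:H5→d9:-→d10:-→d11:-→d12:H3→d13:-→d14:-→d15:-→d16:H4→d17:- -> H4

== LOOKUPS ==
["H1","no-route","H4","H1","H5","H2","H5","H0","H2","H2","H2","H5","H4"]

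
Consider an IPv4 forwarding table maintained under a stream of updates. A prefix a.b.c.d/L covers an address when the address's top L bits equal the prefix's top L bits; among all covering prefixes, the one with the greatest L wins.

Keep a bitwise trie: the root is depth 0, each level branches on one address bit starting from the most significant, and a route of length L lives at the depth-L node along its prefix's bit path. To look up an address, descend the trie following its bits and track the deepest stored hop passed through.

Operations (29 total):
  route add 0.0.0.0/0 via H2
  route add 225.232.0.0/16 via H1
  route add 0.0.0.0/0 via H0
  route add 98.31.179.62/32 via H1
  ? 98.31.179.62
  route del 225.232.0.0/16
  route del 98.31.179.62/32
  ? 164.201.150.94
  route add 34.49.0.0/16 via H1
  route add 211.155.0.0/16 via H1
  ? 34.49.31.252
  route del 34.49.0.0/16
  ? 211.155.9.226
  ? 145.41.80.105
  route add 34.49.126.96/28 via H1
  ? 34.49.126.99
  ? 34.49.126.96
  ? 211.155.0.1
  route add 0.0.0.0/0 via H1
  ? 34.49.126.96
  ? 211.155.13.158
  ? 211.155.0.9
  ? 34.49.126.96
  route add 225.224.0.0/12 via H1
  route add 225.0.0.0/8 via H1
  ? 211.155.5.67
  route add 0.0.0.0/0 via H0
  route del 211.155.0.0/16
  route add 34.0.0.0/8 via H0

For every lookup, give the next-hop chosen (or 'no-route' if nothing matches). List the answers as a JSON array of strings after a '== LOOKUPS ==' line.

Apply in order:
  + 0.0.0.0/0 (H2) depth=0
  + 225.232.0.0/16 (H1) depth=16
  + 0.0.0.0/0 (H0) depth=0
  + 98.31.179.62/32 (H1) depth=32
  ? 98.31.179.62  path d0:H0→d1:-→d2:-→d3:-→d4:-→d5:-→d6:-→d7:-→d8:-→d9:-→d10:-→d11:-→d12:-→d13:-→d14:-→d15:-→d16:-→d17:-→d18:-→d19:-→d20:-→d21:-→d22:-→d23:-→d24:-→d25:-→d26:-→d27:-→d28:-→d29:-→d30:-→d31:-→d32:H1  best=H1
  - 225.232.0.0/16 clear@16
  - 98.31.179.62/32 clear@32
  ? 164.201.150.94  path d0:H0→d1:-  best=H0
  + 34.49.0.0/16 (H1) depth=16
  + 211.155.0.0/16 (H1) depth=16
  ? 34.49.31.252  path d0:H0→d1:-→d2:-→d3:-→d4:-→d5:-→d6:-→d7:-→d8:-→d9:-→d10:-→d11:-→d12:-→d13:-→d14:-→d15:-→d16:H1  best=H1
  - 34.49.0.0/16 clear@16
  ? 211.155.9.226  path d0:H0→d1:-→d2:-→d3:-→d4:-→d5:-→d6:-→d7:-→d8:-→d9:-→d10:-→d11:-→d12:-→d13:-→d14:-→d15:-→d16:H1  best=H1
  ? 145.41.80.105  path d0:H0→d1:-  best=H0
  + 34.49.126.96/28 (H1) depth=28
  ? 34.49.126.99  path d0:H0→d1:-→d2:-→d3:-→d4:-→d5:-→d6:-→d7:-→d8:-→d9:-→d10:-→d11:-→d12:-→d13:-→d14:-→d15:-→d16:-→d17:-→d18:-→d19:-→d20:-→d21:-→d22:-→d23:-→d24:-→d25:-→d26:-→d27:-→d28:H1  best=H1
  ? 34.49.126.96  path d0:H0→d1:-→d2:-→d3:-→d4:-→d5:-→d6:-→d7:-→d8:-→d9:-→d10:-→d11:-→d12:-→d13:-→d14:-→d15:-→d16:-→d17:-→d18:-→d19:-→d20:-→d21:-→d22:-→d23:-→d24:-→d25:-→d26:-→d27:-→d28:H1  best=H1
  ? 211.155.0.1  path d0:H0→d1:-→d2:-→d3:-→d4:-→d5:-→d6:-→d7:-→d8:-→d9:-→d10:-→d11:-→d12:-→d13:-→d14:-→d15:-→d16:H1  best=H1
  + 0.0.0.0/0 (H1) depth=0
  ? 34.49.126.96  path d0:H1→d1:-→d2:-→d3:-→d4:-→d5:-→d6:-→d7:-→d8:-→d9:-→d10:-→d11:-→d12:-→d13:-→d14:-→d15:-→d16:-→d17:-→d18:-→d19:-→d20:-→d21:-→d22:-→d23:-→d24:-→d25:-→d26:-→d27:-→d28:H1  best=H1
  ? 211.155.13.158  path d0:H1→d1:-→d2:-→d3:-→d4:-→d5:-→d6:-→d7:-→d8:-→d9:-→d10:-→d11:-→d12:-→d13:-→d14:-→d15:-→d16:H1  best=H1
  ? 211.155.0.9  path d0:H1→d1:-→d2:-→d3:-→d4:-→d5:-→d6:-→d7:-→d8:-→d9:-→d10:-→d11:-→d12:-→d13:-→d14:-→d15:-→d16:H1  best=H1
  ? 34.49.126.96  path d0:H1→d1:-→d2:-→d3:-→d4:-→d5:-→d6:-→d7:-→d8:-→d9:-→d10:-→d11:-→d12:-→d13:-→d14:-→d15:-→d16:-→d17:-→d18:-→d19:-→d20:-→d21:-→d22:-→d23:-→d24:-→d25:-→d26:-→d27:-→d28:H1  best=H1
  + 225.224.0.0/12 (H1) depth=12
  + 225.0.0.0/8 (H1) depth=8
  ? 211.155.5.67  path d0:H1→d1:-→d2:-→d3:-→d4:-→d5:-→d6:-→d7:-→d8:-→d9:-→d10:-→d11:-→d12:-→d13:-→d14:-→d15:-→d16:H1  best=H1
  + 0.0.0.0/0 (H0) depth=0
  - 211.155.0.0/16 clear@16
  + 34.0.0.0/8 (H0) depth=8

== LOOKUPS ==
["H1","H0","H1","H1","H0","H1","H1","H1","H1","H1","H1","H1","H1"]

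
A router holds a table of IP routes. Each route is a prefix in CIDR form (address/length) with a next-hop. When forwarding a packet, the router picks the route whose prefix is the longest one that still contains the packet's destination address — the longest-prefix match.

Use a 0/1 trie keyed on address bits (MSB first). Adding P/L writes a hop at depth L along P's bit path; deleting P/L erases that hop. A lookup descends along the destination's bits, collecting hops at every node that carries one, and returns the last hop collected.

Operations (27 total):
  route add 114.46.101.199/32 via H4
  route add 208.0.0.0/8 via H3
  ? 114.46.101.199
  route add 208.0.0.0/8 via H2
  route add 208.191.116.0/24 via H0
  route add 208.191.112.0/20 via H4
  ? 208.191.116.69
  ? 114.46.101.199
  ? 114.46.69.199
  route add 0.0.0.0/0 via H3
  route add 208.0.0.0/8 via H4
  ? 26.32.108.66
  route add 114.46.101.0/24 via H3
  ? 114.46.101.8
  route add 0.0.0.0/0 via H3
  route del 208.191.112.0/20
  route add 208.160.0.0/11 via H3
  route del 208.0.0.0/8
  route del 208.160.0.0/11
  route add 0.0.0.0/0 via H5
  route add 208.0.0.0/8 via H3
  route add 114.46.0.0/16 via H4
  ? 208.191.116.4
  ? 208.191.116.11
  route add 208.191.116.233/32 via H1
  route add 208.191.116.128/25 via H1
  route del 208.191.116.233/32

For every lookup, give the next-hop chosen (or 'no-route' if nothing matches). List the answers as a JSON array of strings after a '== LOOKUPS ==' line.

Process each operation:
  add 114.46.101.199/32 -> H4 at depth 32
  add 208.0.0.0/8 -> H3 at depth 8
  ? 114.46.101.199  path d0:-→d1:-→d2:-→d3:-→d4:-→d5:-→d6:-→d7:-→d8:-→d9:-→d10:-→d11:-→d12:-→d13:-→d14:-→d15:-→d16:-→d17:-→d18:-→d19:-→d20:-→d21:-→d22:-→d23:-→d24:-→d25:-→d26:-→d27:-→d28:-→d29:-→d30:-→d31:-→d32:H4  best=H4
  add 208.0.0.0/8 -> H2 at depth 8
  add 208.191.116.0/24 -> H0 at depth 24
  add 208.191.112.0/20 -> H4 at depth 20
  ? 208.191.116.69  path d0:-→d1:-→d2:-→d3:-→d4:-→d5:-→d6:-→d7:-→d8:H2→d9:-→d10:-→d11:-→d12:-→d13:-→d14:-→d15:-→d16:-→d17:-→d18:-→d19:-→d20:H4→d21:-→d22:-→d23:-→d24:H0  best=H0
  ? 114.46.101.199  path d0:-→d1:-→d2:-→d3:-→d4:-→d5:-→d6:-→d7:-→d8:-→d9:-→d10:-→d11:-→d12:-→d13:-→d14:-→d15:-→d16:-→d17:-→d18:-→d19:-→d20:-→d21:-→d22:-→d23:-→d24:-→d25:-→d26:-→d27:-→d28:-→d29:-→d30:-→d31:-→d32:H4  best=H4
  ? 114.46.69.199  path d0:-→d1:-→d2:-→d3:-→d4:-→d5:-→d6:-→d7:-→d8:-→d9:-→d10:-→d11:-→d12:-→d13:-→d14:-→d15:-→d16:-→d17:-→d18:-  best=no-route
  add 0.0.0.0/0 -> H3 at depth 0
  add 208.0.0.0/8 -> H4 at depth 8
  ? 26.32.108.66  path d0:H3→d1:-  best=H3
  add 114.46.101.0/24 -> H3 at depth 24
  ? 114.46.101.8  path d0:H3→d1:-→d2:-→d3:-→d4:-→d5:-→d6:-→d7:-→d8:-→d9:-→d10:-→d11:-→d12:-→d13:-→d14:-→d15:-→d16:-→d17:-→d18:-→d19:-→d20:-→d21:-→d22:-→d23:-→d24:H3  best=H3
  add 0.0.0.0/0 -> H3 at depth 0
  del 208.191.112.0/20 (clear depth 20)
  add 208.160.0.0/11 -> H3 at depth 11
  del 208.0.0.0/8 (clear depth 8)
  del 208.160.0.0/11 (clear depth 11)
  add 0.0.0.0/0 -> H5 at depth 0
  add 208.0.0.0/8 -> H3 at depth 8
  add 114.46.0.0/16 -> H4 at depth 16
  ? 208.191.116.4  path d0:H5→d1:-→d2:-→d3:-→d4:-→d5:-→d6:-→d7:-→d8:H3→d9:-→d10:-→d11:-→d12:-→d13:-→d14:-→d15:-→d16:-→d17:-→d18:-→d19:-→d20:-→d21:-→d22:-→d23:-→d24:H0  best=H0
  ? 208.191.116.11  path d0:H5→d1:-→d2:-→d3:-→d4:-→d5:-→d6:-→d7:-→d8:H3→d9:-→d10:-→d11:-→d12:-→d13:-→d14:-→d15:-→d16:-→d17:-→d18:-→d19:-→d20:-→d21:-→d22:-→d23:-→d24:H0  best=H0
  add 208.191.116.233/32 -> H1 at depth 32
  add 208.191.116.128/25 -> H1 at depth 25
  del 208.191.116.233/32 (clear depth 32)

== LOOKUPS ==
["H4","H0","H4","no-route","H3","H3","H0","H0"]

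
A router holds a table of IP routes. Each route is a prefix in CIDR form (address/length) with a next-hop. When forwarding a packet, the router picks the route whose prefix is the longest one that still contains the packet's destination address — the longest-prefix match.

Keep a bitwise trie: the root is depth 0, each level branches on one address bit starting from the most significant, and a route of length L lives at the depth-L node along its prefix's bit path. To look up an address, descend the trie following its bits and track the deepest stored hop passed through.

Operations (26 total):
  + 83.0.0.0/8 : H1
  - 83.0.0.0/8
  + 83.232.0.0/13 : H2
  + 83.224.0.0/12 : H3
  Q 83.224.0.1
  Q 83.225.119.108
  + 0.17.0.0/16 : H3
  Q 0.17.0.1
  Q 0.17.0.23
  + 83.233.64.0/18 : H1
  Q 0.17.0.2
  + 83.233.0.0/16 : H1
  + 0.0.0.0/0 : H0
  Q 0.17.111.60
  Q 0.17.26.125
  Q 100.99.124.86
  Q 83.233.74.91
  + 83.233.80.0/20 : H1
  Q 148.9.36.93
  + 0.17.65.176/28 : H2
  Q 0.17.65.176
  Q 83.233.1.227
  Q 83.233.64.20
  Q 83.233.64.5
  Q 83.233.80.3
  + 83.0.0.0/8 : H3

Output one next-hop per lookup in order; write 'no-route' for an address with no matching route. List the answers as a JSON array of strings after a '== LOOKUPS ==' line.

Process each operation:
  + 83.0.0.0/8 (H1) depth=8
  - 83.0.0.0/8 clear@8
  + 83.232.0.0/13 (H2) depth=13
  + 83.224.0.0/12 (H3) depth=12
  lookup 83.224.0.1: bits 010100111110 walk d0:-→d1:-→d2:-→d3:-→d4:-→d5:-→d6:-→d7:-→d8:-→d9:-→d10:-→d11:-→d12:H3 -> H3
  lookup 83.225.119.108: bits 010100111110 walk d0:-→d1:-→d2:-→d3:-→d4:-→d5:-→d6:-→d7:-→d8:-→d9:-→d10:-→d11:-→d12:H3 -> H3
  + 0.17.0.0/16 (H3) depth=16
  lookup 0.17.0.1: bits 0000000000010001 walk d0:-→d1:-→d2:-→d3:-→d4:-→d5:-→d6:-→d7:-→d8:-→d9:-→d10:-→d11:-→d12:-→d13:-→d14:-→d15:-→d16:H3 -> H3
  lookup 0.17.0.23: bits 0000000000010001 walk d0:-→d1:-→d2:-→d3:-→d4:-→d5:-→d6:-→d7:-→d8:-→d9:-→d10:-→d11:-→d12:-→d13:-→d14:-→d15:-→d16:H3 -> H3
  + 83.233.64.0/18 (H1) depth=18
  lookup 0.17.0.2: bits 0000000000010001 walk d0:-→d1:-→d2:-→d3:-→d4:-→d5:-→d6:-→d7:-→d8:-→d9:-→d10:-→d11:-→d12:-→d13:-→d14:-→d15:-→d16:H3 -> H3
  + 83.233.0.0/16 (H1) depth=16
  + 0.0.0.0/0 (H0) depth=0
  lookup 0.17.111.60: bits 0000000000010001 walk d0:H0→d1:-→d2:-→d3:-→d4:-→d5:-→d6:-→d7:-→d8:-→d9:-→d10:-→d11:-→d12:-→d13:-→d14:-→d15:-→d16:H3 -> H3
  lookup 0.17.26.125: bits 0000000000010001 walk d0:H0→d1:-→d2:-→d3:-→d4:-→d5:-→d6:-→d7:-→d8:-→d9:-→d10:-→d11:-→d12:-→d13:-→d14:-→d15:-→d16:H3 -> H3
  lookup 100.99.124.86: bits 01 walk d0:H0→d1:-→d2:- -> H0
  lookup 83.233.74.91: bits 010100111110100101 walk d0:H0→d1:-→d2:-→d3:-→d4:-→d5:-→d6:-→d7:-→d8:-→d9:-→d10:-→d11:-→d12:H3→d13:H2→d14:-→d15:-→d16:H1→d17:-→d18:H1 -> H1
  + 83.233.80.0/20 (H1) depth=20
  lookup 148.9.36.93: bits ε walk d0:H0 -> H0
  + 0.17.65.176/28 (H2) depth=28
  lookup 0.17.65.176: bits 0000000000010001010000011011 walk d0:H0→d1:-→d2:-→d3:-→d4:-→d5:-→d6:-→d7:-→d8:-→d9:-→d10:-→d11:-→d12:-→d13:-→d14:-→d15:-→d16:H3→d17:-→d18:-→d19:-→d20:-→d21:-→d22:-→d23:-→d24:-→d25:-→d26:-→d27:-→d28:H2 -> H2
  lookup 83.233.1.227: bits 01010011111010010 walk d0:H0→d1:-→d2:-→d3:-→d4:-→d5:-→d6:-→d7:-→d8:-→d9:-→d10:-→d11:-→d12:H3→d13:H2→d14:-→d15:-→d16:H1→d17:- -> H1
  lookup 83.233.64.20: bits 0101001111101001010 walk d0:H0→d1:-→d2:-→d3:-→d4:-→d5:-→d6:-→d7:-→d8:-→d9:-→d10:-→d11:-→d12:H3→d13:H2→d14:-→d15:-→d16:H1→d17:-→d18:H1→d19:- -> H1
  lookup 83.233.64.5: bits 0101001111101001010 walk d0:H0→d1:-→d2:-→d3:-→d4:-→d5:-→d6:-→d7:-→d8:-→d9:-→d10:-→d11:-→d12:H3→d13:H2→d14:-→d15:-→d16:H1→d17:-→d18:H1→d19:- -> H1
  lookup 83.233.80.3: bits 01010011111010010101 walk d0:H0→d1:-→d2:-→d3:-→d4:-→d5:-→d6:-→d7:-→d8:-→d9:-→d10:-→d11:-→d12:H3→d13:H2→d14:-→d15:-→d16:H1→d17:-→d18:H1→d19:-→d20:H1 -> H1
  + 83.0.0.0/8 (H3) depth=8

== LOOKUPS ==
["H3","H3","H3","H3","H3","H3","H3","H0","H1","H0","H2","H1","H1","H1","H1"]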